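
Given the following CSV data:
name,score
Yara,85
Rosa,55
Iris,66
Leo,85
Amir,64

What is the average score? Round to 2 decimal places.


Scores: 85, 55, 66, 85, 64
Sum = 355
Count = 5
Average = 355 / 5 = 71.00

ANSWER: 71.00


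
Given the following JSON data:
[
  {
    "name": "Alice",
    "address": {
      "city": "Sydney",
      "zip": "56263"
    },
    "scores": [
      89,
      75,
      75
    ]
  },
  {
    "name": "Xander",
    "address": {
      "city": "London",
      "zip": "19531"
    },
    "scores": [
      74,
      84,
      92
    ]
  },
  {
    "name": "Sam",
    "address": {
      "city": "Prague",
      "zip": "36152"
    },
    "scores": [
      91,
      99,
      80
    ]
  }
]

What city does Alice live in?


Path: records[0].address.city
Value: Sydney

ANSWER: Sydney


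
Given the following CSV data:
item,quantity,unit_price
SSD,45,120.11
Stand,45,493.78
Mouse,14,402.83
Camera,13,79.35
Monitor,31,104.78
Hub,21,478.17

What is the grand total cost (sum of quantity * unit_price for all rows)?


Computing row totals:
  SSD: 45 * 120.11 = 5404.95
  Stand: 45 * 493.78 = 22220.1
  Mouse: 14 * 402.83 = 5639.62
  Camera: 13 * 79.35 = 1031.55
  Monitor: 31 * 104.78 = 3248.18
  Hub: 21 * 478.17 = 10041.57
Grand total = 5404.95 + 22220.1 + 5639.62 + 1031.55 + 3248.18 + 10041.57 = 47585.97

ANSWER: 47585.97


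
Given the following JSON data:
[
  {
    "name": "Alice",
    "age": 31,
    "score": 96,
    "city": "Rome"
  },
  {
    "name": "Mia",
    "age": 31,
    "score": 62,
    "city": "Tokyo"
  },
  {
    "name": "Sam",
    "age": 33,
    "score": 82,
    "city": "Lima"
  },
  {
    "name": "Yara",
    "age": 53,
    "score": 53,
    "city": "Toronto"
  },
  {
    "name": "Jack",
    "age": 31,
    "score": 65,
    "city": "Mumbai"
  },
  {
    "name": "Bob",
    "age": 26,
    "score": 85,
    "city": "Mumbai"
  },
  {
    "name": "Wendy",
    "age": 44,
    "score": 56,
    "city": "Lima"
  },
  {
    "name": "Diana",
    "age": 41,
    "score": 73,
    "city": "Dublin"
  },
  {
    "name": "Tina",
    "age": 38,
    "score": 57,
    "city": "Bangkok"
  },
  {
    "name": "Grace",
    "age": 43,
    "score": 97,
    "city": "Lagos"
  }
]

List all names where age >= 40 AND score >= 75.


Checking both conditions:
  Alice (age=31, score=96) -> no
  Mia (age=31, score=62) -> no
  Sam (age=33, score=82) -> no
  Yara (age=53, score=53) -> no
  Jack (age=31, score=65) -> no
  Bob (age=26, score=85) -> no
  Wendy (age=44, score=56) -> no
  Diana (age=41, score=73) -> no
  Tina (age=38, score=57) -> no
  Grace (age=43, score=97) -> YES


ANSWER: Grace


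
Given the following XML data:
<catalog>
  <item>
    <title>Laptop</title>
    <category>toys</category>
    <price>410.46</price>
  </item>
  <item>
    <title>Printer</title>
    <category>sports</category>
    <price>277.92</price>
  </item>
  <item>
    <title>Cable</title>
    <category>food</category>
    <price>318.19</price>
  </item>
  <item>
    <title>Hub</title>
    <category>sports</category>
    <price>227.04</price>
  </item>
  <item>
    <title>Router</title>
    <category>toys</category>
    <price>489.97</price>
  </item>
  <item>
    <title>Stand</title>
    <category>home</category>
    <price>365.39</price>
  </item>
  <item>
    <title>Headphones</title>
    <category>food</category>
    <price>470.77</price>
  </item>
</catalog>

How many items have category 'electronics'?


Scanning <item> elements for <category>electronics</category>:
Count: 0

ANSWER: 0


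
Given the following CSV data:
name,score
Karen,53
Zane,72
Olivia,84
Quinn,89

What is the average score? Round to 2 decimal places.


Scores: 53, 72, 84, 89
Sum = 298
Count = 4
Average = 298 / 4 = 74.50

ANSWER: 74.50


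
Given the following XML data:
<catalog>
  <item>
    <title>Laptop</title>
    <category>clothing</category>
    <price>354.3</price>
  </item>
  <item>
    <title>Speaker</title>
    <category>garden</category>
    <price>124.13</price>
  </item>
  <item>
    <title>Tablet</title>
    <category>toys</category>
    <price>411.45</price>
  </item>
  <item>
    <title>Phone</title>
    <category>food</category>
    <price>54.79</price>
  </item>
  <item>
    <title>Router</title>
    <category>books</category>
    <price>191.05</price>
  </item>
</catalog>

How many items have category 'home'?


Scanning <item> elements for <category>home</category>:
Count: 0

ANSWER: 0


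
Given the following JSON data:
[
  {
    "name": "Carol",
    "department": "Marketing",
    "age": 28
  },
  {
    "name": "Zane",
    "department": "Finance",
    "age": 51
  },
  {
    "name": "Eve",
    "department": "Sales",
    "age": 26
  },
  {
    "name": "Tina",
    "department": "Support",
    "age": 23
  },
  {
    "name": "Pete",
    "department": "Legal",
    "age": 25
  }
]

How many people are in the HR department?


Scanning records for department = HR
  No matches found
Count: 0

ANSWER: 0


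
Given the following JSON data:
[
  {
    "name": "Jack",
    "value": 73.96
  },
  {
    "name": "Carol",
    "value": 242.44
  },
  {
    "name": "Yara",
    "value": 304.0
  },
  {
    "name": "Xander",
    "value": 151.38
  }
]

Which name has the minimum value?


Comparing values:
  Jack: 73.96
  Carol: 242.44
  Yara: 304.0
  Xander: 151.38
Minimum: Jack (73.96)

ANSWER: Jack


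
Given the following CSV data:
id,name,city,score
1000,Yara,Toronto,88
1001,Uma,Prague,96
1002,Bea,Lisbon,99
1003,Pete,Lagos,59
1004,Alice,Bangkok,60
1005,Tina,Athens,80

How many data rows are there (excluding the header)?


Counting rows (excluding header):
Header: id,name,city,score
Data rows: 6

ANSWER: 6


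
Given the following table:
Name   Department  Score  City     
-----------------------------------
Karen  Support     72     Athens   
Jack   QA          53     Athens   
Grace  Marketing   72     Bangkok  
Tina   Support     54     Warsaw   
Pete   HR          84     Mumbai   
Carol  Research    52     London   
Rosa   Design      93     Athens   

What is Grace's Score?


Row 3: Grace
Score = 72

ANSWER: 72


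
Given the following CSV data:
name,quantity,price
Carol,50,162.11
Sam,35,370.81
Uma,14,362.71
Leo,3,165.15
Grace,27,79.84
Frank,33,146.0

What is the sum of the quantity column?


Values in 'quantity' column:
  Row 1: 50
  Row 2: 35
  Row 3: 14
  Row 4: 3
  Row 5: 27
  Row 6: 33
Sum = 50 + 35 + 14 + 3 + 27 + 33 = 162

ANSWER: 162


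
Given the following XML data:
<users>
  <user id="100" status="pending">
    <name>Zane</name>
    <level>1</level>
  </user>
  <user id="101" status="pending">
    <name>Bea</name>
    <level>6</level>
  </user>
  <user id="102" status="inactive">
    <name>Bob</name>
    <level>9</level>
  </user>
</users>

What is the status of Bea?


Finding user with name = Bea
user id="101" status="pending"

ANSWER: pending


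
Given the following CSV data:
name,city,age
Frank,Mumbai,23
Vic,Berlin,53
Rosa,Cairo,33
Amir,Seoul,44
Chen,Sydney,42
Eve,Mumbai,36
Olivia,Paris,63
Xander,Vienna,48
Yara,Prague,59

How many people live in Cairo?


Scanning city column for 'Cairo':
  Row 3: Rosa -> MATCH
Total matches: 1

ANSWER: 1


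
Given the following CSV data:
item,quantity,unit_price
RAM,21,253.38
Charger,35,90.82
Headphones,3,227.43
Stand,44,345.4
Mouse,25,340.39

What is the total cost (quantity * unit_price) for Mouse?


Row: Mouse
quantity = 25
unit_price = 340.39
total = 25 * 340.39 = 8509.75

ANSWER: 8509.75


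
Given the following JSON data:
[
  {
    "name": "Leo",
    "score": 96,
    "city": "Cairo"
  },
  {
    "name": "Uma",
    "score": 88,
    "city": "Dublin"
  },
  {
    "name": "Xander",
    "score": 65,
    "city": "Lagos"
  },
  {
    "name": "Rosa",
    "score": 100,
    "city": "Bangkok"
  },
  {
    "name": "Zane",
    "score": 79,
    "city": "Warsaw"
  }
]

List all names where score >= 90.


Filtering records where score >= 90:
  Leo (score=96) -> YES
  Uma (score=88) -> no
  Xander (score=65) -> no
  Rosa (score=100) -> YES
  Zane (score=79) -> no


ANSWER: Leo, Rosa


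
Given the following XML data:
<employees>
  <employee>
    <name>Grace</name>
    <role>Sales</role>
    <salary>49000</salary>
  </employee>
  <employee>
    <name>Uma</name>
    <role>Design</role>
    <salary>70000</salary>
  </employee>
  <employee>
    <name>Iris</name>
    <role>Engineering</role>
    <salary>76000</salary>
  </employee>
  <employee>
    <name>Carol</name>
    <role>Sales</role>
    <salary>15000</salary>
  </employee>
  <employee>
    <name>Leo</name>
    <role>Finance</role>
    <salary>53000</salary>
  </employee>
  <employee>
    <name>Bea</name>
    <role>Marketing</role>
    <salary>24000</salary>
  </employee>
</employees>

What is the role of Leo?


Searching for <employee> with <name>Leo</name>
Found at position 5
<role>Finance</role>

ANSWER: Finance


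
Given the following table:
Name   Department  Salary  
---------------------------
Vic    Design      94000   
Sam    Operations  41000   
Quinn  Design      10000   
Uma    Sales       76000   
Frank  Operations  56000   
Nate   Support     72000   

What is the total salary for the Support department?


Support department members:
  Nate: 72000
Total = 72000 = 72000

ANSWER: 72000


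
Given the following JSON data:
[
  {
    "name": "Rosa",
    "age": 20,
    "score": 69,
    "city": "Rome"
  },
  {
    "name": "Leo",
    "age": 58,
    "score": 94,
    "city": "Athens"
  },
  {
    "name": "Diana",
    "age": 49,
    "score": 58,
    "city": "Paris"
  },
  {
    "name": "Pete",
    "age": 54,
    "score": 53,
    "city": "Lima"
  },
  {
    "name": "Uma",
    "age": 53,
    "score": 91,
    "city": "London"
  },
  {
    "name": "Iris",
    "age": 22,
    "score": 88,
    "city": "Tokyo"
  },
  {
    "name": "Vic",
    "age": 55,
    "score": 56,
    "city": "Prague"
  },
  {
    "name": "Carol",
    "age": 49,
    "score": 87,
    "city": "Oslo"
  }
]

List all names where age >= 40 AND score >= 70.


Checking both conditions:
  Rosa (age=20, score=69) -> no
  Leo (age=58, score=94) -> YES
  Diana (age=49, score=58) -> no
  Pete (age=54, score=53) -> no
  Uma (age=53, score=91) -> YES
  Iris (age=22, score=88) -> no
  Vic (age=55, score=56) -> no
  Carol (age=49, score=87) -> YES


ANSWER: Leo, Uma, Carol


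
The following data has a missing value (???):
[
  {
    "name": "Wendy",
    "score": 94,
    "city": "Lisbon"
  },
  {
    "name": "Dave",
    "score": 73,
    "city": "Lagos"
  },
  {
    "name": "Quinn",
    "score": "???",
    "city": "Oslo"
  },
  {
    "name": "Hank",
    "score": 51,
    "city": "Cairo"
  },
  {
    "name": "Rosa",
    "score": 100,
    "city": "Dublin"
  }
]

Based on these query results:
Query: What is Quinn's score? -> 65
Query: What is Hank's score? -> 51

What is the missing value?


The missing value is Quinn's score
From query: Quinn's score = 65

ANSWER: 65


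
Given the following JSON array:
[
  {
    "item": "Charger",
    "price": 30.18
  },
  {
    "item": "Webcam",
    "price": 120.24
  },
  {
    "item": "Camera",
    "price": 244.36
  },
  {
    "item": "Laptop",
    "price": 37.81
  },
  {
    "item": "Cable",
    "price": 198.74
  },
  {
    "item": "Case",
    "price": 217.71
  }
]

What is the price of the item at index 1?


Array index 1 -> Webcam
price = 120.24

ANSWER: 120.24


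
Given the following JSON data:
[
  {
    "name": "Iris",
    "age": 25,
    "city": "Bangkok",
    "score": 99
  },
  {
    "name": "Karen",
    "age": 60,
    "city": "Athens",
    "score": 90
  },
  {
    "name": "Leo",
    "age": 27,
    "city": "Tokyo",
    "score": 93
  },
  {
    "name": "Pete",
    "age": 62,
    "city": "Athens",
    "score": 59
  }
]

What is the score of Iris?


Looking up record where name = Iris
Record index: 0
Field 'score' = 99

ANSWER: 99


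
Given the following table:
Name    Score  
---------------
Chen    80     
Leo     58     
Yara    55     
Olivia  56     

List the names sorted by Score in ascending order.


Sorting by Score (ascending):
  Yara: 55
  Olivia: 56
  Leo: 58
  Chen: 80


ANSWER: Yara, Olivia, Leo, Chen


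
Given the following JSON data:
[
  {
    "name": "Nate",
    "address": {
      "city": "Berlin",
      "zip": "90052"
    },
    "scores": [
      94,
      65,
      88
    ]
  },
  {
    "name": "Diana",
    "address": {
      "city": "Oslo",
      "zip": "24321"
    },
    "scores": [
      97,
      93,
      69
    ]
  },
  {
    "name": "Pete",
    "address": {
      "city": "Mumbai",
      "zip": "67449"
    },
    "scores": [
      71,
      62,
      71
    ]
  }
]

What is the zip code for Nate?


Path: records[0].address.zip
Value: 90052

ANSWER: 90052


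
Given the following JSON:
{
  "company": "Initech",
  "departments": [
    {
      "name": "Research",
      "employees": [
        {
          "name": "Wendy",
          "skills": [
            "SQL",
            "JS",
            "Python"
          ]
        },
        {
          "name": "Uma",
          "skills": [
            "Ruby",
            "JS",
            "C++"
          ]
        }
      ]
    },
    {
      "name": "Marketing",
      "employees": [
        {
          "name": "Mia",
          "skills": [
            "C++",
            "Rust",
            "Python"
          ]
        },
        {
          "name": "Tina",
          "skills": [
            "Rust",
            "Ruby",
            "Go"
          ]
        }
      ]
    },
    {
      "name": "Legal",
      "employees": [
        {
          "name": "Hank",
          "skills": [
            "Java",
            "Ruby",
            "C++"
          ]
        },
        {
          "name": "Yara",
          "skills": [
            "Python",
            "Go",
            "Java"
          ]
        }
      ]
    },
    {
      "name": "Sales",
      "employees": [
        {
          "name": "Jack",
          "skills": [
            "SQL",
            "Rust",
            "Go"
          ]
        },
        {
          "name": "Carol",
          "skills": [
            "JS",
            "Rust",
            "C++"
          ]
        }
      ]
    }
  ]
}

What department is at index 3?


Path: departments[3].name
Value: Sales

ANSWER: Sales


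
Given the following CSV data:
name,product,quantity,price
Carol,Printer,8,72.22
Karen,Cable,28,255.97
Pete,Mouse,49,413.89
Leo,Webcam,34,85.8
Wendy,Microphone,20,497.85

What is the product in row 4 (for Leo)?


Row 4: Leo
Column 'product' = Webcam

ANSWER: Webcam


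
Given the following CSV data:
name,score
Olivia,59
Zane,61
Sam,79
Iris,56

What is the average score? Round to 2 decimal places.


Scores: 59, 61, 79, 56
Sum = 255
Count = 4
Average = 255 / 4 = 63.75

ANSWER: 63.75


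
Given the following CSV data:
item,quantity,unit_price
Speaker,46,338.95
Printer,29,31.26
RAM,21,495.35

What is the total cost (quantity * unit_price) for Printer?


Row: Printer
quantity = 29
unit_price = 31.26
total = 29 * 31.26 = 906.54

ANSWER: 906.54


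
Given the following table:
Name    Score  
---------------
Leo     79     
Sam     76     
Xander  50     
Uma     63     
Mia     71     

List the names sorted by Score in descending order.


Sorting by Score (descending):
  Leo: 79
  Sam: 76
  Mia: 71
  Uma: 63
  Xander: 50


ANSWER: Leo, Sam, Mia, Uma, Xander


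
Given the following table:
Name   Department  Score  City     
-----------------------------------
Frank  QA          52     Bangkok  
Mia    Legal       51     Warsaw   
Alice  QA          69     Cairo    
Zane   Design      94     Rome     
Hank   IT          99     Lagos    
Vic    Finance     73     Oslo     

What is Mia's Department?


Row 2: Mia
Department = Legal

ANSWER: Legal


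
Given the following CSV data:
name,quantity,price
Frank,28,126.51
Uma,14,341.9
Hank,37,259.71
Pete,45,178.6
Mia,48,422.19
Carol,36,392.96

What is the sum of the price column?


Values in 'price' column:
  Row 1: 126.51
  Row 2: 341.9
  Row 3: 259.71
  Row 4: 178.6
  Row 5: 422.19
  Row 6: 392.96
Sum = 126.51 + 341.9 + 259.71 + 178.6 + 422.19 + 392.96 = 1721.87

ANSWER: 1721.87


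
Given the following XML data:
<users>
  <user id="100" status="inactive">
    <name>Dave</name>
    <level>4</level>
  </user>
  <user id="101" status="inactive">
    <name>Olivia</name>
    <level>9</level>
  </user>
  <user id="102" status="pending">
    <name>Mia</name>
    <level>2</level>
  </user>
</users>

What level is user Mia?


Finding user: Mia
<level>2</level>

ANSWER: 2


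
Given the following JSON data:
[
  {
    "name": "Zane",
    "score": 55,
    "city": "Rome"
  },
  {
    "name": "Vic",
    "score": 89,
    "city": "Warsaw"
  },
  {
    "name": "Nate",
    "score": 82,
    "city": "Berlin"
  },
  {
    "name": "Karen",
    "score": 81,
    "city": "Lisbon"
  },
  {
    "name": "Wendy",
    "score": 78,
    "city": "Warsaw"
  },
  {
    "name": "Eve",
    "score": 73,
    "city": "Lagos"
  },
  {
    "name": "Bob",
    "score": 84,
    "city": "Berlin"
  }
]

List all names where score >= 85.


Filtering records where score >= 85:
  Zane (score=55) -> no
  Vic (score=89) -> YES
  Nate (score=82) -> no
  Karen (score=81) -> no
  Wendy (score=78) -> no
  Eve (score=73) -> no
  Bob (score=84) -> no


ANSWER: Vic


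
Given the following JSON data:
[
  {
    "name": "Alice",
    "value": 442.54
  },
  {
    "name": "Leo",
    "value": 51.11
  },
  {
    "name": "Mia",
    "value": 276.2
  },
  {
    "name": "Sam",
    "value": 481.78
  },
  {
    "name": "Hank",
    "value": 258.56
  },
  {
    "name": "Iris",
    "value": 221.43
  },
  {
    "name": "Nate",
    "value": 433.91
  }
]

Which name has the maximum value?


Comparing values:
  Alice: 442.54
  Leo: 51.11
  Mia: 276.2
  Sam: 481.78
  Hank: 258.56
  Iris: 221.43
  Nate: 433.91
Maximum: Sam (481.78)

ANSWER: Sam


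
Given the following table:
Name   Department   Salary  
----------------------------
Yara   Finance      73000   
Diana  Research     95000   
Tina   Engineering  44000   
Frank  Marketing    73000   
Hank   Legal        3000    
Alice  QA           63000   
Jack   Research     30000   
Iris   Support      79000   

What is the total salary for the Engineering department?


Engineering department members:
  Tina: 44000
Total = 44000 = 44000

ANSWER: 44000


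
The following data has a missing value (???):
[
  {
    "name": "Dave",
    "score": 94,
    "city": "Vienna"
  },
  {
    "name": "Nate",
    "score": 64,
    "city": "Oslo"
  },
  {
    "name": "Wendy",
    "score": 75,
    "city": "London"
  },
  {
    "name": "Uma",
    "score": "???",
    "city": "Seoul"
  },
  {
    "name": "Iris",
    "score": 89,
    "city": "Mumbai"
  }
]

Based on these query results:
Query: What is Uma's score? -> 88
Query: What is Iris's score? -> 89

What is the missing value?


The missing value is Uma's score
From query: Uma's score = 88

ANSWER: 88


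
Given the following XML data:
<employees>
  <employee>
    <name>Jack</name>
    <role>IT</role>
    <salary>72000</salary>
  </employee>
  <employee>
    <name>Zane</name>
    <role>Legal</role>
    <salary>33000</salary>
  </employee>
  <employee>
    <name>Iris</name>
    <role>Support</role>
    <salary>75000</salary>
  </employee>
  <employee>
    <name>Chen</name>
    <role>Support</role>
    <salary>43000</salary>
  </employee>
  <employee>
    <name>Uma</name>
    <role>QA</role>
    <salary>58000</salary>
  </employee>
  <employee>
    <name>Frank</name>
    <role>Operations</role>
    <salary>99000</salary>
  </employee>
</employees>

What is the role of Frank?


Searching for <employee> with <name>Frank</name>
Found at position 6
<role>Operations</role>

ANSWER: Operations


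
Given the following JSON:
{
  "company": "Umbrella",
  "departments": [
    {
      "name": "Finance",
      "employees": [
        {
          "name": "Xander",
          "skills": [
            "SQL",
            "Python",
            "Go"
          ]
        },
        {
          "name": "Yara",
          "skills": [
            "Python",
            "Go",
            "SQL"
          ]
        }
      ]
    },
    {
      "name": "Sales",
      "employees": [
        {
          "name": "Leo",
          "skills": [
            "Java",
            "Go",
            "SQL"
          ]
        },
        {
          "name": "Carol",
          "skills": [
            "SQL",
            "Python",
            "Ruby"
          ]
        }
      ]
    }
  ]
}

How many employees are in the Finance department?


Path: departments[0].employees
Count: 2

ANSWER: 2


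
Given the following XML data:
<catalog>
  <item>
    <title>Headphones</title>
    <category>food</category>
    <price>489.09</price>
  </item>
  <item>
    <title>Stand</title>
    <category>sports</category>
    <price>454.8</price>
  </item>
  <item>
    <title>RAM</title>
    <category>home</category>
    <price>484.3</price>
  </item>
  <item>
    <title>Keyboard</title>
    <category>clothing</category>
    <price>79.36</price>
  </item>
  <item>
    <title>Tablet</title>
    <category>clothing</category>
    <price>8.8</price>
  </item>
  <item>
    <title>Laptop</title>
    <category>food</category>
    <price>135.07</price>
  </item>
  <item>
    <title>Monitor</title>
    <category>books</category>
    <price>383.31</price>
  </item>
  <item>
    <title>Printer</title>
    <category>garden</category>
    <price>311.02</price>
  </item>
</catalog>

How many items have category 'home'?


Scanning <item> elements for <category>home</category>:
  Item 3: RAM -> MATCH
Count: 1

ANSWER: 1


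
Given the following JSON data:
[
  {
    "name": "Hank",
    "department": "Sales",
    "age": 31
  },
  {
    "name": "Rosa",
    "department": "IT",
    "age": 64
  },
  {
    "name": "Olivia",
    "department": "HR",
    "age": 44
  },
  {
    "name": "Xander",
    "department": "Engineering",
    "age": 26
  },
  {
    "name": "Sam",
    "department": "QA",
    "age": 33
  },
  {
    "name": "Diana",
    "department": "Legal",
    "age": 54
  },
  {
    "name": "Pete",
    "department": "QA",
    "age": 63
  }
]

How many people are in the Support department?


Scanning records for department = Support
  No matches found
Count: 0

ANSWER: 0


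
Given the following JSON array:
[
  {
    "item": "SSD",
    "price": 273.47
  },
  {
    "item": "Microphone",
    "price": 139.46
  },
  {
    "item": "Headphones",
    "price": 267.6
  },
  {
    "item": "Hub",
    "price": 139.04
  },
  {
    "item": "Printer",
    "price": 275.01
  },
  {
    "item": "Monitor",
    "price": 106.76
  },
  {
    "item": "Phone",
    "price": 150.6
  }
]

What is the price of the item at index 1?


Array index 1 -> Microphone
price = 139.46

ANSWER: 139.46


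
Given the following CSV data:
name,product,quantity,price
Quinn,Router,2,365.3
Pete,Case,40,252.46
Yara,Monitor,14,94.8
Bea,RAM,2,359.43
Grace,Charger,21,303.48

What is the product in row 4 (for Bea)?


Row 4: Bea
Column 'product' = RAM

ANSWER: RAM


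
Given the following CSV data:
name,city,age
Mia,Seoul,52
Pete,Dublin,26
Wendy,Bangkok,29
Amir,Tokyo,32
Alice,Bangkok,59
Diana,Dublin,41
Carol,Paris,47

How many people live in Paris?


Scanning city column for 'Paris':
  Row 7: Carol -> MATCH
Total matches: 1

ANSWER: 1


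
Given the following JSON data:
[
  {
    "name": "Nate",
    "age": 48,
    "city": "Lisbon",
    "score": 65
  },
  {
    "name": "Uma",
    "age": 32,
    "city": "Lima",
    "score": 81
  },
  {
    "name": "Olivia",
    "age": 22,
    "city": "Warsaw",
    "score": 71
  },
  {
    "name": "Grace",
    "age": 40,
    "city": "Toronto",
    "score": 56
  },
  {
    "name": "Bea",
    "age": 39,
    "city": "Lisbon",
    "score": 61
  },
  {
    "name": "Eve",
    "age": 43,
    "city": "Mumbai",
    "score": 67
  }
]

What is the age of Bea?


Looking up record where name = Bea
Record index: 4
Field 'age' = 39

ANSWER: 39


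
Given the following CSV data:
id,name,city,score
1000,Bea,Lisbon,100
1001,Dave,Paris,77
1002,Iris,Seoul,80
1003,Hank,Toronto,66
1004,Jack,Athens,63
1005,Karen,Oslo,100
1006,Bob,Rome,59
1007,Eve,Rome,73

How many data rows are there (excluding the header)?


Counting rows (excluding header):
Header: id,name,city,score
Data rows: 8

ANSWER: 8


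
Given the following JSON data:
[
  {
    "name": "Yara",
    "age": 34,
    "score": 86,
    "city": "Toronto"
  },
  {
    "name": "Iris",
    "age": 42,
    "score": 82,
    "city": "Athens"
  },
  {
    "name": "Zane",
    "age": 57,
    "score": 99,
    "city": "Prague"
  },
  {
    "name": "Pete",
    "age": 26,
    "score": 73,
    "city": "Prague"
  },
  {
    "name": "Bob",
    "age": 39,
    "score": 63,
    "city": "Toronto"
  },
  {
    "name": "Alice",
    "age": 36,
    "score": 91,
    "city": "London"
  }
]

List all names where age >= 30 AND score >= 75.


Checking both conditions:
  Yara (age=34, score=86) -> YES
  Iris (age=42, score=82) -> YES
  Zane (age=57, score=99) -> YES
  Pete (age=26, score=73) -> no
  Bob (age=39, score=63) -> no
  Alice (age=36, score=91) -> YES


ANSWER: Yara, Iris, Zane, Alice


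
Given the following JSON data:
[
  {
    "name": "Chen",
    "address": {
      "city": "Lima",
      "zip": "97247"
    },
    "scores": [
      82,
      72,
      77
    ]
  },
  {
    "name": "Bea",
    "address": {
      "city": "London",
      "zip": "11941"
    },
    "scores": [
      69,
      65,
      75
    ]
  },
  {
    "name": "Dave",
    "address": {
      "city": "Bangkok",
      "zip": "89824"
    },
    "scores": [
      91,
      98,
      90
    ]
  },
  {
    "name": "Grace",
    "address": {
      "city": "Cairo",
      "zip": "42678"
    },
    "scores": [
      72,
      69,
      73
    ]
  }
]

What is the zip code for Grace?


Path: records[3].address.zip
Value: 42678

ANSWER: 42678


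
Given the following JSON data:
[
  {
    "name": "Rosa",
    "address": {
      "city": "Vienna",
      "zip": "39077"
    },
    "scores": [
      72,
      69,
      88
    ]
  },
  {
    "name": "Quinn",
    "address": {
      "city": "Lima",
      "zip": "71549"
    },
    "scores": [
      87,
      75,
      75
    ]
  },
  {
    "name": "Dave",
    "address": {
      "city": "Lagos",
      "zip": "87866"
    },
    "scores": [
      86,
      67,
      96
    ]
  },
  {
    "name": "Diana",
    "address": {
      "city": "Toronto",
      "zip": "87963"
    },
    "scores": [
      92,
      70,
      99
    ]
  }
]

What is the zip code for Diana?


Path: records[3].address.zip
Value: 87963

ANSWER: 87963


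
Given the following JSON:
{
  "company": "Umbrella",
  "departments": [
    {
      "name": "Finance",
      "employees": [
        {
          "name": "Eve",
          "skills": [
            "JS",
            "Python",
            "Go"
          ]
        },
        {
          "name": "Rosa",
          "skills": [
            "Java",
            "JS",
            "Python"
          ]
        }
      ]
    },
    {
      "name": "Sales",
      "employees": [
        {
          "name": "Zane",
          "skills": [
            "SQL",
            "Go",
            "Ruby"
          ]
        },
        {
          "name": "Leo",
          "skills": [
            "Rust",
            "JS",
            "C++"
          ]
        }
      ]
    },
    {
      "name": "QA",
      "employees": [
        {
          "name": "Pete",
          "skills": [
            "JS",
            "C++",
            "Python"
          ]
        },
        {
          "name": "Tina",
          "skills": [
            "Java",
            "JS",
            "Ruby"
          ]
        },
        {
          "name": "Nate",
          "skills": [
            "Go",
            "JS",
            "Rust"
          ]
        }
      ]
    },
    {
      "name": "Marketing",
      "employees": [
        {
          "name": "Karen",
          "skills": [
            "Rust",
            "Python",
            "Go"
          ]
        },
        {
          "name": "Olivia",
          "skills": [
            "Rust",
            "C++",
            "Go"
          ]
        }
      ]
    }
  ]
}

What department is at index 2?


Path: departments[2].name
Value: QA

ANSWER: QA


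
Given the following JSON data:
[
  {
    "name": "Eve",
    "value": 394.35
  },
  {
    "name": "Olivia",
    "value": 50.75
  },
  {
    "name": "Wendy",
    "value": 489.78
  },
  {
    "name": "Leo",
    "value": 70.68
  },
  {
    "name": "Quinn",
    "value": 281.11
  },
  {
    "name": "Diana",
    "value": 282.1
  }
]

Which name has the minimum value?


Comparing values:
  Eve: 394.35
  Olivia: 50.75
  Wendy: 489.78
  Leo: 70.68
  Quinn: 281.11
  Diana: 282.1
Minimum: Olivia (50.75)

ANSWER: Olivia


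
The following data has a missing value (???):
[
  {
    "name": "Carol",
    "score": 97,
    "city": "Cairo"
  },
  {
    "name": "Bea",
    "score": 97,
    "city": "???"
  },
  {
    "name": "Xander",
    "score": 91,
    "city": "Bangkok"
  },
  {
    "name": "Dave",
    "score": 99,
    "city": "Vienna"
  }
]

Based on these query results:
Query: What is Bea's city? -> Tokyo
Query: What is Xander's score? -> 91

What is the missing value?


The missing value is Bea's city
From query: Bea's city = Tokyo

ANSWER: Tokyo


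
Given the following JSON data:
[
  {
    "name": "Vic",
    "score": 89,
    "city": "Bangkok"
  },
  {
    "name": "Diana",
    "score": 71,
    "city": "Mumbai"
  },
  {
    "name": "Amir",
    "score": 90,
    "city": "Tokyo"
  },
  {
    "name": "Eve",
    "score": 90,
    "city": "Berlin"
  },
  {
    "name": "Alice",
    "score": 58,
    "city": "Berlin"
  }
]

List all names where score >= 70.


Filtering records where score >= 70:
  Vic (score=89) -> YES
  Diana (score=71) -> YES
  Amir (score=90) -> YES
  Eve (score=90) -> YES
  Alice (score=58) -> no


ANSWER: Vic, Diana, Amir, Eve


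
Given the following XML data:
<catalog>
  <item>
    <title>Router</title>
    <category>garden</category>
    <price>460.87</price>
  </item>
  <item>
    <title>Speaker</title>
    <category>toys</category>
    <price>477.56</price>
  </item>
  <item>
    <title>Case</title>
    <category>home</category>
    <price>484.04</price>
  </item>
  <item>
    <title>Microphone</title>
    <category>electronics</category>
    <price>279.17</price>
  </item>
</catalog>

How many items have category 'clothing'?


Scanning <item> elements for <category>clothing</category>:
Count: 0

ANSWER: 0


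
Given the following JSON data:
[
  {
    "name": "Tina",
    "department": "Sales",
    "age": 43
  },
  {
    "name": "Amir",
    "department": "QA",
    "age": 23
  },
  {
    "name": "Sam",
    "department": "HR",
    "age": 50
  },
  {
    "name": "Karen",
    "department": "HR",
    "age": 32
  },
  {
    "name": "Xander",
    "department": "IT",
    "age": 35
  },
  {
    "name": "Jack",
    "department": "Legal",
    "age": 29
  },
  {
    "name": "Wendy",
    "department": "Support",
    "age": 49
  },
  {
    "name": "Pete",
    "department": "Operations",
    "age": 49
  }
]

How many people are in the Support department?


Scanning records for department = Support
  Record 6: Wendy
Count: 1

ANSWER: 1


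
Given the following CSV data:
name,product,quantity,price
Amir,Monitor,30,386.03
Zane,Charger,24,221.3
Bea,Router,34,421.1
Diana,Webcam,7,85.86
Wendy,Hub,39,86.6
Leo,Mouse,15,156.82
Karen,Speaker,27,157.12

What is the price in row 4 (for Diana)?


Row 4: Diana
Column 'price' = 85.86

ANSWER: 85.86


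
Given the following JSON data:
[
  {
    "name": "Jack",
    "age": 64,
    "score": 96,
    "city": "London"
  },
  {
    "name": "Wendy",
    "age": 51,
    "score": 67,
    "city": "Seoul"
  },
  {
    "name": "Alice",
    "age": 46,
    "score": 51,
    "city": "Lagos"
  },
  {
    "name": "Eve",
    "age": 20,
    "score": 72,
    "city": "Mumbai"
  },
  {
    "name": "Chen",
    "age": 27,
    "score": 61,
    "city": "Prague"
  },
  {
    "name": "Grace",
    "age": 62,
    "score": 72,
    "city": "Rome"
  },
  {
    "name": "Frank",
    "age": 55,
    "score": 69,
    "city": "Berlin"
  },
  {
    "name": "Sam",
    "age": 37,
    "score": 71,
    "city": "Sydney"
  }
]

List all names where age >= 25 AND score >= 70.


Checking both conditions:
  Jack (age=64, score=96) -> YES
  Wendy (age=51, score=67) -> no
  Alice (age=46, score=51) -> no
  Eve (age=20, score=72) -> no
  Chen (age=27, score=61) -> no
  Grace (age=62, score=72) -> YES
  Frank (age=55, score=69) -> no
  Sam (age=37, score=71) -> YES


ANSWER: Jack, Grace, Sam


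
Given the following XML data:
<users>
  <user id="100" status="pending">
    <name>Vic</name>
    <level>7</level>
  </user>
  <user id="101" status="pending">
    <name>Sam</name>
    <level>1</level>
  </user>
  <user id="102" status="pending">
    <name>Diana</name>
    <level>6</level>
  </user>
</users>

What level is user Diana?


Finding user: Diana
<level>6</level>

ANSWER: 6


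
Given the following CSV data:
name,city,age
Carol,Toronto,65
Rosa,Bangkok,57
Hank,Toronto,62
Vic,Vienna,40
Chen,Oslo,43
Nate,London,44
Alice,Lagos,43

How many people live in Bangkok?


Scanning city column for 'Bangkok':
  Row 2: Rosa -> MATCH
Total matches: 1

ANSWER: 1


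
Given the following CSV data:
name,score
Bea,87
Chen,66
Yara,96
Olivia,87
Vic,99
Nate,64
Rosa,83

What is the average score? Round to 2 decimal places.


Scores: 87, 66, 96, 87, 99, 64, 83
Sum = 582
Count = 7
Average = 582 / 7 = 83.14

ANSWER: 83.14


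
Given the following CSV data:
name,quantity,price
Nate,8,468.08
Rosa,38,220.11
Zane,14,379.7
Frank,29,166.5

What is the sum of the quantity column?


Values in 'quantity' column:
  Row 1: 8
  Row 2: 38
  Row 3: 14
  Row 4: 29
Sum = 8 + 38 + 14 + 29 = 89

ANSWER: 89


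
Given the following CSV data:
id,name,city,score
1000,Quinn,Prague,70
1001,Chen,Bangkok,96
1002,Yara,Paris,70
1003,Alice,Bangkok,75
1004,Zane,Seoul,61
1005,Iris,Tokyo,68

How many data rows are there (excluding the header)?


Counting rows (excluding header):
Header: id,name,city,score
Data rows: 6

ANSWER: 6


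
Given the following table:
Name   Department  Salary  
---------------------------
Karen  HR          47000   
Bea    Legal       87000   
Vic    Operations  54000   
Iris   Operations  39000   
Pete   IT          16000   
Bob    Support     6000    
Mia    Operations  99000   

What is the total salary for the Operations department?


Operations department members:
  Vic: 54000
  Iris: 39000
  Mia: 99000
Total = 54000 + 39000 + 99000 = 192000

ANSWER: 192000


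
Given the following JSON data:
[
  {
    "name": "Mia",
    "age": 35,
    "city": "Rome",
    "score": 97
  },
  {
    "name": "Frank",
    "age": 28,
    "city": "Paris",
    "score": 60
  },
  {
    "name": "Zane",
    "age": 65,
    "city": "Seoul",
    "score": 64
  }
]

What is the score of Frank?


Looking up record where name = Frank
Record index: 1
Field 'score' = 60

ANSWER: 60


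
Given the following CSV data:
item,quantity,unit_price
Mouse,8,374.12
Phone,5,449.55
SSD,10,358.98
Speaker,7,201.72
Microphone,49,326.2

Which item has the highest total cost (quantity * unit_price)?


Computing row totals:
  Mouse: 2992.96
  Phone: 2247.75
  SSD: 3589.8
  Speaker: 1412.04
  Microphone: 15983.8
Maximum: Microphone (15983.8)

ANSWER: Microphone


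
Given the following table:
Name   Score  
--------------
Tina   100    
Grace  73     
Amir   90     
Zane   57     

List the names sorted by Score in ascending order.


Sorting by Score (ascending):
  Zane: 57
  Grace: 73
  Amir: 90
  Tina: 100


ANSWER: Zane, Grace, Amir, Tina


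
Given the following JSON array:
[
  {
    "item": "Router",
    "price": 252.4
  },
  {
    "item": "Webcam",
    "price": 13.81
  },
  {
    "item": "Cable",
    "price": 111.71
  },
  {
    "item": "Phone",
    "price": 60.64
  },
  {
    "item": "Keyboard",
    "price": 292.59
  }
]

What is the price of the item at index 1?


Array index 1 -> Webcam
price = 13.81

ANSWER: 13.81


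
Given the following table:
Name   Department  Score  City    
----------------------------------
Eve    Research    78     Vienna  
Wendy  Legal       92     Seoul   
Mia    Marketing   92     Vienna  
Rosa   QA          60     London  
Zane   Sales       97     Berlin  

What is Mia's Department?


Row 3: Mia
Department = Marketing

ANSWER: Marketing


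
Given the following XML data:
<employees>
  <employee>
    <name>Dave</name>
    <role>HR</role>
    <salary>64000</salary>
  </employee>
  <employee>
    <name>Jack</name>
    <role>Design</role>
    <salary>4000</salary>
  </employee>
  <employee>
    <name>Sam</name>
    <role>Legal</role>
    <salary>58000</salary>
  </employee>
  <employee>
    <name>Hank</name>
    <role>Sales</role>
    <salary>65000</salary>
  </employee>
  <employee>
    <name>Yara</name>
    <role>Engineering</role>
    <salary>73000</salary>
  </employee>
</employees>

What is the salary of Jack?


Searching for <employee> with <name>Jack</name>
Found at position 2
<salary>4000</salary>

ANSWER: 4000


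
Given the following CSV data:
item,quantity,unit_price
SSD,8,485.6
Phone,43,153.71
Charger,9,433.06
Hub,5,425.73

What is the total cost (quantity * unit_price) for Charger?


Row: Charger
quantity = 9
unit_price = 433.06
total = 9 * 433.06 = 3897.54

ANSWER: 3897.54


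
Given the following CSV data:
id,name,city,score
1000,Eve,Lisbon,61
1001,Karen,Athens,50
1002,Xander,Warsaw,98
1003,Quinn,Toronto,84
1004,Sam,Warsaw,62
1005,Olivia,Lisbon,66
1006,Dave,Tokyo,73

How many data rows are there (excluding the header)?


Counting rows (excluding header):
Header: id,name,city,score
Data rows: 7

ANSWER: 7


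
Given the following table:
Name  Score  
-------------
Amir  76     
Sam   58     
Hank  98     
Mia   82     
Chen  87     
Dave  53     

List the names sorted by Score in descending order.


Sorting by Score (descending):
  Hank: 98
  Chen: 87
  Mia: 82
  Amir: 76
  Sam: 58
  Dave: 53


ANSWER: Hank, Chen, Mia, Amir, Sam, Dave


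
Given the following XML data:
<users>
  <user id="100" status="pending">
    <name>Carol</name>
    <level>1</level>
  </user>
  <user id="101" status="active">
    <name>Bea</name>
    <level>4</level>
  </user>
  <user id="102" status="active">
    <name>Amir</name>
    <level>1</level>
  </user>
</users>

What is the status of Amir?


Finding user with name = Amir
user id="102" status="active"

ANSWER: active


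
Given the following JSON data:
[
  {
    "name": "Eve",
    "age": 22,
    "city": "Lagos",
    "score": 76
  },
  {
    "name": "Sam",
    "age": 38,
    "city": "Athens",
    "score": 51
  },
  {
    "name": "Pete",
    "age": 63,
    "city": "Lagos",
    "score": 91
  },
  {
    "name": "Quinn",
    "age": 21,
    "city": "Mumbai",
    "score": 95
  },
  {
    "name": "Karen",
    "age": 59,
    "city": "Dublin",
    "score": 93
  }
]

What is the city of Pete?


Looking up record where name = Pete
Record index: 2
Field 'city' = Lagos

ANSWER: Lagos


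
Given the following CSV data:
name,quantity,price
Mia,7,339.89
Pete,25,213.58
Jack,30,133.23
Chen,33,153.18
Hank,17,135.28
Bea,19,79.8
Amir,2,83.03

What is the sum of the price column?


Values in 'price' column:
  Row 1: 339.89
  Row 2: 213.58
  Row 3: 133.23
  Row 4: 153.18
  Row 5: 135.28
  Row 6: 79.8
  Row 7: 83.03
Sum = 339.89 + 213.58 + 133.23 + 153.18 + 135.28 + 79.8 + 83.03 = 1137.99

ANSWER: 1137.99


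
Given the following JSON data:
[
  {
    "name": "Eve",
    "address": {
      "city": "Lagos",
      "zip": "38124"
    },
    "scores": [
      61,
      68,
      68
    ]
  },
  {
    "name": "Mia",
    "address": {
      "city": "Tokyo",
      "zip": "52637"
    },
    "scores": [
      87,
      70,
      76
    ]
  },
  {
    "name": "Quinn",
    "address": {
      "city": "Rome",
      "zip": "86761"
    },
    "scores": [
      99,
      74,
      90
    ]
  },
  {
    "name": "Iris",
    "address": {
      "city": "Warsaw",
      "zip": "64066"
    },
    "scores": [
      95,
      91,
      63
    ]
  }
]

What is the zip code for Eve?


Path: records[0].address.zip
Value: 38124

ANSWER: 38124
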